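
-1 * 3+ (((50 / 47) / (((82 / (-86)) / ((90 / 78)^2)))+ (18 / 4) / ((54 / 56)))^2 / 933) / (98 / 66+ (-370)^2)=-4023306127817016596593 / 1341102078025169546619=-3.00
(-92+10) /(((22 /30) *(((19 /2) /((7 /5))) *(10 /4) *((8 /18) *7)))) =-2214 /1045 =-2.12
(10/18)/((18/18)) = 5/9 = 0.56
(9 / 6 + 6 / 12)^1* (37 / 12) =37 / 6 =6.17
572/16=143/4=35.75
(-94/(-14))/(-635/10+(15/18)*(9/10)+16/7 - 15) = -188/2113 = -0.09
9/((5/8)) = 72/5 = 14.40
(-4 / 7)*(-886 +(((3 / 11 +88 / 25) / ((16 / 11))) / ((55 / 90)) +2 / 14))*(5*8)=54305964 / 2695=20150.64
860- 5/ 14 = 12035/ 14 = 859.64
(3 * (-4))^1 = -12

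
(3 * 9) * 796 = 21492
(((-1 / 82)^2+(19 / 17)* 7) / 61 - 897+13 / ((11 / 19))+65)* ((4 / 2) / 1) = -62082839741 / 38350334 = -1618.83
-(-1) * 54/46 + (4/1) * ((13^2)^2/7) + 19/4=10514263/644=16326.50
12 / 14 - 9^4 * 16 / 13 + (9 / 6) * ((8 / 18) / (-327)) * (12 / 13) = -240264614 / 29757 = -8074.22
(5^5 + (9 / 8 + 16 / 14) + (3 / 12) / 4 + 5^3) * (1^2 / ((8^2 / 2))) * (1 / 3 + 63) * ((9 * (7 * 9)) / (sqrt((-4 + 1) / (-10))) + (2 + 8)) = 173023975 / 2688 + 311443155 * sqrt(30) / 256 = 6727823.78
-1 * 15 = -15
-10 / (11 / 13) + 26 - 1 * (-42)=618 / 11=56.18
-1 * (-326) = 326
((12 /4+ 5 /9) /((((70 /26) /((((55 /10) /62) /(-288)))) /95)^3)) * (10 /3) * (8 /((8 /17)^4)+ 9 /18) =-8401633335028505 /3374352041471115264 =-0.00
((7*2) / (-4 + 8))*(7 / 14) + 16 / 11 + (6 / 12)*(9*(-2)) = -255 / 44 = -5.80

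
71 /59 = 1.20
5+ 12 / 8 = 6.50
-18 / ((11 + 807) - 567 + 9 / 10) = -180 / 2519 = -0.07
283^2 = 80089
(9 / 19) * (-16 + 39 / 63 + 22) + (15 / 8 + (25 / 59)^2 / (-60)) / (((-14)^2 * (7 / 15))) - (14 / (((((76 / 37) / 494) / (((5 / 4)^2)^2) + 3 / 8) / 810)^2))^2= -2049076592963484815652572621494659557710695165659 / 489056355792258665317425825351584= -4189857812284299.34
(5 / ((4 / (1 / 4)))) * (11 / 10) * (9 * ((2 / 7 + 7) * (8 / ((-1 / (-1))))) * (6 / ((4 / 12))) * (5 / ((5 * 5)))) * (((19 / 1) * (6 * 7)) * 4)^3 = 105562214537472 / 5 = 21112442907494.40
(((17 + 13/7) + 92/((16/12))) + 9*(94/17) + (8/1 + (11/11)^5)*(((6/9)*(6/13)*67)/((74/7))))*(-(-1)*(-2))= -17763870/57239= -310.35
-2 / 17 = -0.12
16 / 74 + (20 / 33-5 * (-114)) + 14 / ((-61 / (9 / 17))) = 722608192 / 1266177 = 570.70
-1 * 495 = -495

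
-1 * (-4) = 4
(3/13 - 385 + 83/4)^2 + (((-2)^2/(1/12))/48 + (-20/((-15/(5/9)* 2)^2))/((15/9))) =87069265331/657072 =132511.00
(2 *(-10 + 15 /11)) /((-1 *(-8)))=-2.16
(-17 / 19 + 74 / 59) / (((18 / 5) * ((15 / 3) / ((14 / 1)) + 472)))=14105 / 66718557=0.00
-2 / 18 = -1 / 9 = -0.11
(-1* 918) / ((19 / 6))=-5508 / 19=-289.89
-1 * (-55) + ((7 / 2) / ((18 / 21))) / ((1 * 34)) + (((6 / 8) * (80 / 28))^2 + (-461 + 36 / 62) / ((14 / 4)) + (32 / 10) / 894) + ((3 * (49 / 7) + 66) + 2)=2642108069 / 153905080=17.17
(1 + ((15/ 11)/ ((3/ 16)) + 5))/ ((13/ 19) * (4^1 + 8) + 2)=1387/ 1067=1.30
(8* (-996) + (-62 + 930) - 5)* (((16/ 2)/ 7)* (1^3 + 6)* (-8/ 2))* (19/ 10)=431984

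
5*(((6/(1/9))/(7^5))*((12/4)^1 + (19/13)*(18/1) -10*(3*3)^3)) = -25485030/218491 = -116.64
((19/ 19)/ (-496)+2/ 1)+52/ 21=46603/ 10416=4.47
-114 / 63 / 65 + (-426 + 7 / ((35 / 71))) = -112429 / 273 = -411.83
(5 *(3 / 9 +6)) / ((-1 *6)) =-95 / 18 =-5.28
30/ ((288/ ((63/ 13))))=105/ 208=0.50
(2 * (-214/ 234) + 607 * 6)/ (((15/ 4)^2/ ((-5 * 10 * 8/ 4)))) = -25885.66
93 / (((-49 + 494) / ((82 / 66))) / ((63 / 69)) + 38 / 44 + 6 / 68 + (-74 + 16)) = 4991217 / 17991679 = 0.28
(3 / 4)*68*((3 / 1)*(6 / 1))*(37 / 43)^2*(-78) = -98025876 / 1849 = -53015.62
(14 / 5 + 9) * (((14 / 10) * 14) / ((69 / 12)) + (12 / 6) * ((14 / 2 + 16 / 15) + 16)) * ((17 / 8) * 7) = 62423711 / 6900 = 9046.91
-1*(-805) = 805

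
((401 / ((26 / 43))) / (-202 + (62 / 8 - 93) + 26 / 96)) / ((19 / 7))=-2896824 / 3402425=-0.85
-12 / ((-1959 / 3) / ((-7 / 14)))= -6 / 653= -0.01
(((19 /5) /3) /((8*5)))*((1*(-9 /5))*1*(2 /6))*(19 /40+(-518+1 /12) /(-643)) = -1877219 /77160000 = -0.02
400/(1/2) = 800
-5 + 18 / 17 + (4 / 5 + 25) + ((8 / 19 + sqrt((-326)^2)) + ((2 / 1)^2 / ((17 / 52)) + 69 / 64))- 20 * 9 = 18769483 / 103360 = 181.59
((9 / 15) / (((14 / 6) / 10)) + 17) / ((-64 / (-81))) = 11097 / 448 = 24.77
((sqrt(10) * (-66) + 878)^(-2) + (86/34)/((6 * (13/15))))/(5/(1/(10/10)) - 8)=-364536548699/2248250854148 - 4829 * sqrt(10)/66125025122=-0.16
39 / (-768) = -13 / 256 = -0.05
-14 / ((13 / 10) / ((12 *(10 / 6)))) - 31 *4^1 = -4412 / 13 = -339.38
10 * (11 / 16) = 6.88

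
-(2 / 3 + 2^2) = -14 / 3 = -4.67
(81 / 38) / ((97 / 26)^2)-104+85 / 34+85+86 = 24903925 / 357542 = 69.65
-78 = -78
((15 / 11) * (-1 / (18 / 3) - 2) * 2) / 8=-0.74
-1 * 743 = -743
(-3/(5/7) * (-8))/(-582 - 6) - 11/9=-403/315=-1.28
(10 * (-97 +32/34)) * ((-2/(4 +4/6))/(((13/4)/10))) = 1959600/1547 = 1266.71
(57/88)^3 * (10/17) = 0.16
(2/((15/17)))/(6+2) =17/60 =0.28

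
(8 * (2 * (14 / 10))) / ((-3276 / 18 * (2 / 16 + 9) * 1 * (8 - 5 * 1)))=-64 / 14235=-0.00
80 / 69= 1.16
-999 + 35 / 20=-3989 / 4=-997.25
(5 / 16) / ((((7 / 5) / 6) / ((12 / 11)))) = 225 / 154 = 1.46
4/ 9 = 0.44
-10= -10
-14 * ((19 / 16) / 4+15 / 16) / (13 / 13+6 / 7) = -3871 / 416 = -9.31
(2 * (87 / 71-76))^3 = -1197093749032 / 357911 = -3344668.78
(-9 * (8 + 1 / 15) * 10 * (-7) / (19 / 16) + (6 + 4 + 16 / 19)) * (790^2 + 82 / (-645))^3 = 5317346261952021630308105355376 / 5098386375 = 1042946899439731385659.86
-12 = -12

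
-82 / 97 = -0.85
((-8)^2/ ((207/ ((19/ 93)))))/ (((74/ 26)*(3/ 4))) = 63232/ 2136861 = 0.03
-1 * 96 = -96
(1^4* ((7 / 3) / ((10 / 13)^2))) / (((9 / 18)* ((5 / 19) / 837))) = 6271083 / 250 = 25084.33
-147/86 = -1.71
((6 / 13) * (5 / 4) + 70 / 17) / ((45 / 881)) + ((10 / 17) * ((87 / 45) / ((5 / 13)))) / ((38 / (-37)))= 33645403 / 377910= 89.03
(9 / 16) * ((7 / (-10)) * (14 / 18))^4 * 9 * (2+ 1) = 5764801 / 4320000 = 1.33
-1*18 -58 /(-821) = -14720 /821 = -17.93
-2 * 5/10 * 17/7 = -17/7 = -2.43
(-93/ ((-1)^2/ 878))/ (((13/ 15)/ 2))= -2449620/ 13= -188432.31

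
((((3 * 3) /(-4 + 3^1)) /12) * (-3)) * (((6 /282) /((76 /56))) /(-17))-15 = -455493 /30362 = -15.00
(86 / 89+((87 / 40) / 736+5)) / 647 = 15640383 / 1695243520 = 0.01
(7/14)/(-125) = -0.00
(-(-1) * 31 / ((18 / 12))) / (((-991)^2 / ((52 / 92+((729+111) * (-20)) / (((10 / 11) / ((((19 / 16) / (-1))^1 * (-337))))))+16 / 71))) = -748761169348 / 4811214819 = -155.63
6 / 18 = 1 / 3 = 0.33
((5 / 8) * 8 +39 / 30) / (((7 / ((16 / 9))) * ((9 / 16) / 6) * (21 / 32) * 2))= 4096 / 315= 13.00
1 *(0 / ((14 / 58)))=0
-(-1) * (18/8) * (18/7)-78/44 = 309/77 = 4.01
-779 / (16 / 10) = -3895 / 8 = -486.88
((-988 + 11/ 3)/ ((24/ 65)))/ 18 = -191945/ 1296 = -148.11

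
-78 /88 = -39 /44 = -0.89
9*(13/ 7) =117/ 7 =16.71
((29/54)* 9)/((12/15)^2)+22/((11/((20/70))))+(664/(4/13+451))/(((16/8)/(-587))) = -1670478671/3942624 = -423.70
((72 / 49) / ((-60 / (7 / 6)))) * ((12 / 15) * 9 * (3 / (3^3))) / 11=-4 / 1925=-0.00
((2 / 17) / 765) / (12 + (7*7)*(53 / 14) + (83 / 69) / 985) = 18124 / 23275777647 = 0.00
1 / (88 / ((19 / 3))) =0.07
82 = 82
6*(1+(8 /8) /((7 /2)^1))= 54 /7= 7.71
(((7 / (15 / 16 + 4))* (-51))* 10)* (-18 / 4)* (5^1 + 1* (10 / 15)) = 1456560 / 79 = 18437.47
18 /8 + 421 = 423.25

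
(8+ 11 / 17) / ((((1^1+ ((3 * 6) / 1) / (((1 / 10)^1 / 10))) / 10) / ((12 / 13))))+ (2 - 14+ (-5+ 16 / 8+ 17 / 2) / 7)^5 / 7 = -37966755796022177 / 1498456724128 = -25337.24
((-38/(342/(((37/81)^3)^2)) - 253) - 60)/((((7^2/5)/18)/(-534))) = 1416179694588227080/4613015762523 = 306996.50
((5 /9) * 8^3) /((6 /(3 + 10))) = 16640 /27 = 616.30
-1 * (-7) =7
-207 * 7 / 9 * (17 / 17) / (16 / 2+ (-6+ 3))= -161 / 5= -32.20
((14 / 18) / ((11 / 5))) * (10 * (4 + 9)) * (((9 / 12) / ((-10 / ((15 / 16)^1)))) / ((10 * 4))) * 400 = -11375 / 352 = -32.32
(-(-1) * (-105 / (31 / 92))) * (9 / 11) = -86940 / 341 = -254.96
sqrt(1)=1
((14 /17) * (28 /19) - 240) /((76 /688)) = -13266016 /6137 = -2161.65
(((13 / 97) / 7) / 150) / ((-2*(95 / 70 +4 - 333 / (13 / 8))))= 169 / 528470550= 0.00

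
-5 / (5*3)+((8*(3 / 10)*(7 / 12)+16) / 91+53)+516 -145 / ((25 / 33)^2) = 10790662 / 34125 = 316.21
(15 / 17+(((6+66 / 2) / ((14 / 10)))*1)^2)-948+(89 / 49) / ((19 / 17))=-2682235 / 15827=-169.47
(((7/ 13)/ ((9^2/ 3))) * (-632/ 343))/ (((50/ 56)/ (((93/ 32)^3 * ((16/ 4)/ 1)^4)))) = -2353489/ 9100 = -258.63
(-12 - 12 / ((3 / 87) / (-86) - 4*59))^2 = 5496042564496 / 38492478025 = 142.78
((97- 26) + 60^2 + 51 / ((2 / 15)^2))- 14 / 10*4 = 130683 / 20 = 6534.15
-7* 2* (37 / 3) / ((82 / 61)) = -15799 / 123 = -128.45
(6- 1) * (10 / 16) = 25 / 8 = 3.12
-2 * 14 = -28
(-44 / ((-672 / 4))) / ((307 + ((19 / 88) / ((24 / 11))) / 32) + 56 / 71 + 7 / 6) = 799744 / 943425763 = 0.00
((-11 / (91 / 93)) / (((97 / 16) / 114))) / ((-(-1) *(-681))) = 621984 / 2003729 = 0.31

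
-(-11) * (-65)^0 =11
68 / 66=1.03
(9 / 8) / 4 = 0.28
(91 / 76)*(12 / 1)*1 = 273 / 19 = 14.37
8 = 8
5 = 5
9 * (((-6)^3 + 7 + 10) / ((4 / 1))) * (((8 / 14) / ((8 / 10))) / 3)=-2985 / 28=-106.61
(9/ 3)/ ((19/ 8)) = 1.26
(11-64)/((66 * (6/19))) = -1007/396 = -2.54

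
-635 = -635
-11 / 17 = -0.65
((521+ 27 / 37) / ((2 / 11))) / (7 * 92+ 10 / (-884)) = 46928024 / 10531791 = 4.46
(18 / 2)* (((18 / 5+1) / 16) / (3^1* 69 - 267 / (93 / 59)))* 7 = 44919 / 93280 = 0.48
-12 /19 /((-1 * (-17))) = -12 /323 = -0.04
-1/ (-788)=0.00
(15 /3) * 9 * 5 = 225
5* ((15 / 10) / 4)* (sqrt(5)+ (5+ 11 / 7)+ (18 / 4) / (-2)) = 15* sqrt(5) / 8+ 1815 / 224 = 12.30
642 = 642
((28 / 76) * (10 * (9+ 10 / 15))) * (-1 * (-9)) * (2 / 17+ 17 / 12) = 317695 / 646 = 491.79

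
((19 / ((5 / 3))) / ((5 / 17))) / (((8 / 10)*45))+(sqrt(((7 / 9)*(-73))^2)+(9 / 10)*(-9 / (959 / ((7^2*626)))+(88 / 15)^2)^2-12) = 122170947262393 / 2111512500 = 57859.45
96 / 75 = 32 / 25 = 1.28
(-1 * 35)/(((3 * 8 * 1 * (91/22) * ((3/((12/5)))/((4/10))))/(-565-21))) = 12892/195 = 66.11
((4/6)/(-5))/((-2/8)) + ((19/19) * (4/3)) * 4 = 88/15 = 5.87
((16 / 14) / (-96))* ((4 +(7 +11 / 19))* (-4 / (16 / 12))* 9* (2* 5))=4950 / 133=37.22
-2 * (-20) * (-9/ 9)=-40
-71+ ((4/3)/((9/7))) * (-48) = -1087/9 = -120.78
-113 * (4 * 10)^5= -11571200000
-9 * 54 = -486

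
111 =111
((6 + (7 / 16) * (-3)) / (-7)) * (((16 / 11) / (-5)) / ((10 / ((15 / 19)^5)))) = 2278125 / 381319246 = 0.01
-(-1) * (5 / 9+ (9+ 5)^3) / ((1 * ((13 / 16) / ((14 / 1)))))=5533024 / 117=47290.80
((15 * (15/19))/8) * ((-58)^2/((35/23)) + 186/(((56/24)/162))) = 2977605/133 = 22388.01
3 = 3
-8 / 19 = -0.42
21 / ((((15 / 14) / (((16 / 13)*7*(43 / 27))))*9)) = 471968 / 15795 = 29.88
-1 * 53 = -53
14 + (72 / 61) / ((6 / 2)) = 878 / 61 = 14.39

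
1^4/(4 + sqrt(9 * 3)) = -4/11 + 3 * sqrt(3)/11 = 0.11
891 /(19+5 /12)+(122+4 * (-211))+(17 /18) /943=-2673978155 /3954942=-676.11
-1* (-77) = 77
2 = 2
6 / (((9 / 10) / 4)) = 80 / 3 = 26.67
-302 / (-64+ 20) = 151 / 22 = 6.86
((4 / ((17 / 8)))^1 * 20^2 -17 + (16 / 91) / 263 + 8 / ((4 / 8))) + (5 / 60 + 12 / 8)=3678960091 / 4882332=753.53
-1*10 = -10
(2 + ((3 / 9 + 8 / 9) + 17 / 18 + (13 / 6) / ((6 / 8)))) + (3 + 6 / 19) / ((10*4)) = 48827 / 6840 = 7.14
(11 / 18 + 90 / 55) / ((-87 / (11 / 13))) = -445 / 20358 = -0.02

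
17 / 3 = 5.67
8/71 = 0.11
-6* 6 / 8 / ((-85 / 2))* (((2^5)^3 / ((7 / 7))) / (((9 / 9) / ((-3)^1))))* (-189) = 167215104 / 85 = 1967236.52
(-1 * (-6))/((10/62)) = 186/5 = 37.20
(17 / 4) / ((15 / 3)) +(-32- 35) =-1323 / 20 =-66.15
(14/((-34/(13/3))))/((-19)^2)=-91/18411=-0.00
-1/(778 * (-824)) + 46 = 29489313/641072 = 46.00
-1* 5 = -5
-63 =-63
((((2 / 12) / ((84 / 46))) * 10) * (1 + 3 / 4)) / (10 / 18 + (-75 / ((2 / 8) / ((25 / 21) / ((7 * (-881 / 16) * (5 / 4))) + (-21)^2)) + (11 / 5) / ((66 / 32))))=-1079225 / 89392017448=-0.00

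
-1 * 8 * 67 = -536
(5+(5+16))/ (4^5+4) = 13/ 514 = 0.03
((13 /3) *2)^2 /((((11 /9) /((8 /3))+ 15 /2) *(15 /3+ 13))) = 2704 /5157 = 0.52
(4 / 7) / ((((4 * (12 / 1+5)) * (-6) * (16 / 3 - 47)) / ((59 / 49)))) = 59 / 1457750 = 0.00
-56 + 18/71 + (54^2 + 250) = 220828/71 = 3110.25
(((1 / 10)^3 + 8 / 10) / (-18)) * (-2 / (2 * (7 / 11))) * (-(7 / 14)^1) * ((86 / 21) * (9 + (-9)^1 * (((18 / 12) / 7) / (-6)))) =-3662439 / 2744000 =-1.33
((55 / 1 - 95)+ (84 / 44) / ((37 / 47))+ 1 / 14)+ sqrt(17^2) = -116829 / 5698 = -20.50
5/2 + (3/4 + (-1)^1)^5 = 2559/1024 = 2.50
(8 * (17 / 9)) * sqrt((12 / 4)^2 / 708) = 68 * sqrt(177) / 531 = 1.70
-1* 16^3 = -4096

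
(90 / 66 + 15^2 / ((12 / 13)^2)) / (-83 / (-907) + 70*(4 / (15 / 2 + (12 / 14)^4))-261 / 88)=1635798086535 / 196920134398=8.31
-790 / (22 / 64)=-25280 / 11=-2298.18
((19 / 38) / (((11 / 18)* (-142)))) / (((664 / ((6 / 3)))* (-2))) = 9 / 1037168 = 0.00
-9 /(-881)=9 /881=0.01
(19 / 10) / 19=1 / 10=0.10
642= 642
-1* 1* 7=-7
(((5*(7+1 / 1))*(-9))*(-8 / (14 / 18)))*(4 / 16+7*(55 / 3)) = 3332880 / 7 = 476125.71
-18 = -18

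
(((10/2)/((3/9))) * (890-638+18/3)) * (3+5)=30960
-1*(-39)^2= -1521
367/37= 9.92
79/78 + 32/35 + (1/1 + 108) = 302831/2730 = 110.93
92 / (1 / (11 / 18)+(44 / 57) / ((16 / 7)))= 230736 / 4951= 46.60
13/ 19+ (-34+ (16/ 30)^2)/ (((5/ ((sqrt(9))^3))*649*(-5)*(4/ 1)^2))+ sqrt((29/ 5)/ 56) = sqrt(2030)/ 140+ 42401201/ 61655000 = 1.01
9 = 9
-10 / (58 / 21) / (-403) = 105 / 11687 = 0.01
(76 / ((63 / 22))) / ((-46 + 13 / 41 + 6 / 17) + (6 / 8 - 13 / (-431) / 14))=-2009122016 / 3374656119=-0.60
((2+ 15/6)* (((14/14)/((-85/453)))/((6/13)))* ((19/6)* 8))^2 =12519595881/7225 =1732816.04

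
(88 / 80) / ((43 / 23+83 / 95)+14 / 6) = 14421 / 66554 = 0.22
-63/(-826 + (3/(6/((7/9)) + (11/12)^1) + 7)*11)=0.08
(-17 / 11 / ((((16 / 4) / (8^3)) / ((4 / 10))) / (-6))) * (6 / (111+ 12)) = 52224 / 2255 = 23.16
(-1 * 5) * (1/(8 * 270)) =-0.00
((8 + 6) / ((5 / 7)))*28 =2744 / 5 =548.80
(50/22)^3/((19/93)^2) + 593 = 420071788/480491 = 874.26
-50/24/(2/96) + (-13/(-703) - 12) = -78723/703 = -111.98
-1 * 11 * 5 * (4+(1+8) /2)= -467.50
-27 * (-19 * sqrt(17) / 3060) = 57 * sqrt(17) / 340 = 0.69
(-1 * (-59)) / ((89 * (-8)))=-59 / 712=-0.08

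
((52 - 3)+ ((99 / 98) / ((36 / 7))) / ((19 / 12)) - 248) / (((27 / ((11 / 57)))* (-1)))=581911 / 409374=1.42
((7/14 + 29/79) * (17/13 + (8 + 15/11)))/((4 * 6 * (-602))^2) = 14933/336884131584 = 0.00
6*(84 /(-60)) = -42 /5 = -8.40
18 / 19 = 0.95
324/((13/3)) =972/13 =74.77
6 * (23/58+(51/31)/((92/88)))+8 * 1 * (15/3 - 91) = -13981351/20677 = -676.18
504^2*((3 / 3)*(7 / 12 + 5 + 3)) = 2180304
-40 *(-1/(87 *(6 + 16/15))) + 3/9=1837/4611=0.40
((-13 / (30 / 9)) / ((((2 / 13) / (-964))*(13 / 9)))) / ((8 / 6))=253773 / 20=12688.65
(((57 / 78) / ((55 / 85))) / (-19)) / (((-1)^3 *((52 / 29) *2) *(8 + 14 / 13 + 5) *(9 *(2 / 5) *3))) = 2465 / 22610016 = 0.00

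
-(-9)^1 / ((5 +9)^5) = 9 / 537824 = 0.00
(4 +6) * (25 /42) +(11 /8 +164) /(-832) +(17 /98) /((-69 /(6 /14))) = 906182831 /157527552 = 5.75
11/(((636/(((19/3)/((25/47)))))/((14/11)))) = 0.26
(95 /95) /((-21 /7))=-1 /3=-0.33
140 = 140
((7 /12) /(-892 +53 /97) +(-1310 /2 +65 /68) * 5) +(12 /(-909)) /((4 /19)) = -416178317125 /127260606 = -3270.28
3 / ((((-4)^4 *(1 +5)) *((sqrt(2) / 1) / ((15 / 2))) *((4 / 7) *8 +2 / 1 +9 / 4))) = 0.00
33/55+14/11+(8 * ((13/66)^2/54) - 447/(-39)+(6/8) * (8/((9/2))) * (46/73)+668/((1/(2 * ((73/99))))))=139421178671/139517235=999.31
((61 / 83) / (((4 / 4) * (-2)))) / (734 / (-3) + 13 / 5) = 915 / 602746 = 0.00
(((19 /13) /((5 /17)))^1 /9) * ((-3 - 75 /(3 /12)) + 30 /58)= -944452 /5655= -167.01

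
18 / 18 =1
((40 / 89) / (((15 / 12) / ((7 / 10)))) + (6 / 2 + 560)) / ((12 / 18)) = 751941 / 890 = 844.88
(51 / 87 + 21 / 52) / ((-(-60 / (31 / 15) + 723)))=-46283 / 32441604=-0.00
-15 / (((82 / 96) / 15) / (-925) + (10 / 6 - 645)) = 9990000 / 428460041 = 0.02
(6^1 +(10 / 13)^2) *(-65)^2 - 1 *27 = 27823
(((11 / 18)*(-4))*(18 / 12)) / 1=-3.67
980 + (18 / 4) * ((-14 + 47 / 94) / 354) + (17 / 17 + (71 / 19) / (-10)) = 43963589 / 44840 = 980.45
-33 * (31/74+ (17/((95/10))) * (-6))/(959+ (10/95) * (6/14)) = 3351117/9438922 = 0.36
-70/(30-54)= 35/12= 2.92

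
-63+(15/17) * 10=-921/17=-54.18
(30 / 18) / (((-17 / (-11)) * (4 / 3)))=55 / 68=0.81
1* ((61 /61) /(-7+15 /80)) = -16 /109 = -0.15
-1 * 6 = -6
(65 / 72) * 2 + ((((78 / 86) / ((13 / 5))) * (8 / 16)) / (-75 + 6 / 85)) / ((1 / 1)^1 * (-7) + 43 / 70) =884312465 / 489674196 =1.81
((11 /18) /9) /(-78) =-11 /12636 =-0.00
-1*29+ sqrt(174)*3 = 10.57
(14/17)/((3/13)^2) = 2366/153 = 15.46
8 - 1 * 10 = -2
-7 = -7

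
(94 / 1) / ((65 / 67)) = 6298 / 65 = 96.89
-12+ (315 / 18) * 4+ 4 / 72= 1045 / 18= 58.06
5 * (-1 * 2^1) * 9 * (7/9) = -70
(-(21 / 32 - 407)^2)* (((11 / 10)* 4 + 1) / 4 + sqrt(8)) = -169078009* sqrt(2) / 512 - 4565106243 / 20480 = -689922.01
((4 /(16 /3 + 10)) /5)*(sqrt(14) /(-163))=-6*sqrt(14) /18745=-0.00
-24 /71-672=-47736 /71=-672.34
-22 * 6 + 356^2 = 126604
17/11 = 1.55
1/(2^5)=1/32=0.03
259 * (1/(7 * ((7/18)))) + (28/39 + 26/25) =661348/6825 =96.90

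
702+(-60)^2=4302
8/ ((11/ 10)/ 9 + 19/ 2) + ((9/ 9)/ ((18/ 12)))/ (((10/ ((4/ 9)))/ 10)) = 13184/ 11691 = 1.13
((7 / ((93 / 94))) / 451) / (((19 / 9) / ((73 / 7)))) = 20586 / 265639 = 0.08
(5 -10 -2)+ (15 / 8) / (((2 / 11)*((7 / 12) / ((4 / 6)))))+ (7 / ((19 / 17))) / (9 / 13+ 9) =5.43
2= 2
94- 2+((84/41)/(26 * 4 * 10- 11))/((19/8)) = 92.00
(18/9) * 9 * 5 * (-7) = -630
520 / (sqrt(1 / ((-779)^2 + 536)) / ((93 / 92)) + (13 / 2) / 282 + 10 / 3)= 324052063566734880 / 2091620528493737 - 157249697280 * sqrt(607377) / 2091620528493737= 154.87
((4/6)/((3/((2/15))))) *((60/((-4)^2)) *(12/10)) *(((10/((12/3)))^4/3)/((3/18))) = 125/12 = 10.42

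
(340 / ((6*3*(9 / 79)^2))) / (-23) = -1060970 / 16767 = -63.28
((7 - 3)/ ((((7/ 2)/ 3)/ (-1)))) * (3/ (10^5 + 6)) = -36/ 350021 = -0.00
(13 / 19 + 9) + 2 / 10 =9.88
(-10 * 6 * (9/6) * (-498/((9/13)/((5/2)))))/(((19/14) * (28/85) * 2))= 6878625/38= 181016.45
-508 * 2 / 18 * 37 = -18796 / 9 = -2088.44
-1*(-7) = 7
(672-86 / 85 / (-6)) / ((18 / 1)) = 171403 / 4590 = 37.34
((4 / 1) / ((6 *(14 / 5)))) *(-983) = -4915 / 21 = -234.05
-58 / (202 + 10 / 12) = -348 / 1217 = -0.29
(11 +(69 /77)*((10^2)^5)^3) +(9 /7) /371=25599000000000000000000000000314336 /28567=896103896103896103896103900000.00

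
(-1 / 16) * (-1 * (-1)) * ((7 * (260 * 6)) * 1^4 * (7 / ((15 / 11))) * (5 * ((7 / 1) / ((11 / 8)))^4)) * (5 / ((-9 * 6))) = 39153587200 / 35937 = 1089506.28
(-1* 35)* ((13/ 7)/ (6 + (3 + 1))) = -13/ 2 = -6.50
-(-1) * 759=759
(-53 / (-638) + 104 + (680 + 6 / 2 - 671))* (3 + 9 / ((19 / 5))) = 3777111 / 6061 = 623.18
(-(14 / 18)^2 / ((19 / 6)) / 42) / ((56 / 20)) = -5 / 3078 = -0.00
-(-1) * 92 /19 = 92 /19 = 4.84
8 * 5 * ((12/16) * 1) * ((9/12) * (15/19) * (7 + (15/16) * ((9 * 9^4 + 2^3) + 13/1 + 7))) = 983931.29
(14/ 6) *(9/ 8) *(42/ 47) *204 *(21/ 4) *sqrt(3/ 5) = 472311 *sqrt(15)/ 940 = 1946.01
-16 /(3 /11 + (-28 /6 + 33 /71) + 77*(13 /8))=-299904 /2271695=-0.13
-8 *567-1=-4537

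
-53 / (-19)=53 / 19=2.79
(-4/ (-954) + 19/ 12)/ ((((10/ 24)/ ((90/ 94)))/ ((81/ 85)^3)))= 4829204367/ 1529785375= 3.16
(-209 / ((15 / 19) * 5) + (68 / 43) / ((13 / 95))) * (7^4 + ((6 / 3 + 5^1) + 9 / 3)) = -99792.05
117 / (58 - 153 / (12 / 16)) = -117 / 146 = -0.80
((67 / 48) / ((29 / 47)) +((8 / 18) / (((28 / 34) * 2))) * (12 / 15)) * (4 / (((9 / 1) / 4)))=362197 / 82215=4.41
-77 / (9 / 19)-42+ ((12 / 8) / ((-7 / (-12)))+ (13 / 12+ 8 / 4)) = -50123 / 252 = -198.90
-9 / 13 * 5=-45 / 13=-3.46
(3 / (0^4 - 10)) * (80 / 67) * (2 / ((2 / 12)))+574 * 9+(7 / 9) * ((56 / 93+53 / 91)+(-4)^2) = 3772763765 / 729027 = 5175.07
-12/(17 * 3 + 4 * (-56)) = 12/173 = 0.07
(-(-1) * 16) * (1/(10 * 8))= 1/5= 0.20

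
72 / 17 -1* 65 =-1033 / 17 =-60.76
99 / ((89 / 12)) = 1188 / 89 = 13.35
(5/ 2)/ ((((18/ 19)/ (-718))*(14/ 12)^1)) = -34105/ 21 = -1624.05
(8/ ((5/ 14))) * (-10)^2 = 2240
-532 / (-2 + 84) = -266 / 41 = -6.49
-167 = -167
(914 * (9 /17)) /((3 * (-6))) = -457 /17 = -26.88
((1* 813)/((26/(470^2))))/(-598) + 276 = -43825113/3887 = -11274.79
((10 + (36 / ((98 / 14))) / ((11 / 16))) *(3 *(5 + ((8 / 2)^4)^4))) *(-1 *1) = -17343077961438 / 77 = -225234778719.97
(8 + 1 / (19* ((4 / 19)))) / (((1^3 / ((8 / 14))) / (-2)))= -66 / 7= -9.43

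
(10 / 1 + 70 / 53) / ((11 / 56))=33600 / 583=57.63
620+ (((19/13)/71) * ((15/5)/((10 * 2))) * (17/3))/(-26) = 297574877/479960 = 620.00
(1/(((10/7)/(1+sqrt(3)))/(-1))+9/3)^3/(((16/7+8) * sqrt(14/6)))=-2023 * sqrt(7)/4000+2231 * sqrt(21)/7200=0.08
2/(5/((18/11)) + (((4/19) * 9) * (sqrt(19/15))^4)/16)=1800/2921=0.62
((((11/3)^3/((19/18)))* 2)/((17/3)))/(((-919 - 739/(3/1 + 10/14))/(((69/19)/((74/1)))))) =-1591876/2200071541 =-0.00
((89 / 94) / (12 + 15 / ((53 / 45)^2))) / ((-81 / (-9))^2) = 250001 / 487927962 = 0.00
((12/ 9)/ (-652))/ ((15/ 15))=-0.00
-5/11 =-0.45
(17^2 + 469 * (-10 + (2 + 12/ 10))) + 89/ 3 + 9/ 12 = -172187/ 60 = -2869.78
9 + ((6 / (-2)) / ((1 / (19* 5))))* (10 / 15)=-181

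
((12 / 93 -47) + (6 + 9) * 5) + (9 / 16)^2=28.45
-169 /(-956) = 169 /956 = 0.18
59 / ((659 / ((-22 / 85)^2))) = 0.01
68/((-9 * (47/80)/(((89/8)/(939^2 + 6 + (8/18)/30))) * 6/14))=-2118200/5594557909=-0.00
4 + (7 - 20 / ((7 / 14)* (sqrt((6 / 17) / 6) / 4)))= 11 - 160* sqrt(17)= -648.70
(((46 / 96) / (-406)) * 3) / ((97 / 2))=-23 / 315056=-0.00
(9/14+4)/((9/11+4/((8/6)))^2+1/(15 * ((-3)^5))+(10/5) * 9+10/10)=28667925/207333196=0.14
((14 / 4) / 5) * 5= 7 / 2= 3.50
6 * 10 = 60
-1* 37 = -37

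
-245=-245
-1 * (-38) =38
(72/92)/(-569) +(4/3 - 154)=-5993900/39261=-152.67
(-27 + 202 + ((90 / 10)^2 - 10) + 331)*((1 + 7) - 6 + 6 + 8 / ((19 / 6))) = 6073.68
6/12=1/2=0.50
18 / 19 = 0.95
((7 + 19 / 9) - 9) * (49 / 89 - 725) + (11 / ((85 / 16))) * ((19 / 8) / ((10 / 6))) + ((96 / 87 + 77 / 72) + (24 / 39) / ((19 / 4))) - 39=-2228587535609 / 19507714200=-114.24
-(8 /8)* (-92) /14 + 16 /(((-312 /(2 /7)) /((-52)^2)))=-33.05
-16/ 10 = -8/ 5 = -1.60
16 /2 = 8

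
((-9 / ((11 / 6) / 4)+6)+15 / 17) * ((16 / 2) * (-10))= 190800 / 187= 1020.32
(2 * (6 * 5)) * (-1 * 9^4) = -393660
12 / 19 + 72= 1380 / 19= 72.63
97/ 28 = 3.46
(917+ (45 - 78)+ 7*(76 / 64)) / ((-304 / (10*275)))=-19630875 / 2432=-8071.91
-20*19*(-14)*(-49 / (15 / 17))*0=0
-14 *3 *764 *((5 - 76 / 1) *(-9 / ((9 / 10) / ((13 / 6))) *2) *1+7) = -98948696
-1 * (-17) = 17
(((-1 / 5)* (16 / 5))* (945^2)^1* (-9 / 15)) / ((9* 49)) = 3888 / 5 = 777.60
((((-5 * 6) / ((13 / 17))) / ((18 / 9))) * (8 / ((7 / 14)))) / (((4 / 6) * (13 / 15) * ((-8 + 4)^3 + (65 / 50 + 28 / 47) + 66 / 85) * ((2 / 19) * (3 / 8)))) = 18581544000 / 82811521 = 224.38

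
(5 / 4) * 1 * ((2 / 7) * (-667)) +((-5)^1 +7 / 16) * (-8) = -1412 / 7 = -201.71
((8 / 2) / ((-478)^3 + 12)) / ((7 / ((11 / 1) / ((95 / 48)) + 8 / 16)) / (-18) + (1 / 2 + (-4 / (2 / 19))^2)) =-20718 / 817089678823535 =-0.00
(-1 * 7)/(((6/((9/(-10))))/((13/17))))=273/340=0.80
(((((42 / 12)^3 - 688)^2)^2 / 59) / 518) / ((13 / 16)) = 54574791347557 / 7823872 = 6975419.76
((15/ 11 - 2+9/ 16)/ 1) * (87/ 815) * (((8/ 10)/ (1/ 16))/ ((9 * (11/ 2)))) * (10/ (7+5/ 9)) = -4524/ 1676455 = -0.00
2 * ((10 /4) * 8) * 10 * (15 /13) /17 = 6000 /221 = 27.15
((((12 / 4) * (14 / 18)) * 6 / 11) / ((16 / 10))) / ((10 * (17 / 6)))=0.03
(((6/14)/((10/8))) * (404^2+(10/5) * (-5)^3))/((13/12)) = 23467104/455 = 51576.05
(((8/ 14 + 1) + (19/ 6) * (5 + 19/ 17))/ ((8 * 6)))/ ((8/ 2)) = 7477/ 68544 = 0.11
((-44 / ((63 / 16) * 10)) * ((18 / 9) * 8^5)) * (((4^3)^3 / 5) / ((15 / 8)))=-48378511622144 / 23625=-2047767687.71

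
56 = 56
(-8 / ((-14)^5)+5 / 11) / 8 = 336151 / 5916064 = 0.06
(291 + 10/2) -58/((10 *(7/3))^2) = 724939/2450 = 295.89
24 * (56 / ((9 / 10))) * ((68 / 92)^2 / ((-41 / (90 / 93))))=-12947200 / 672359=-19.26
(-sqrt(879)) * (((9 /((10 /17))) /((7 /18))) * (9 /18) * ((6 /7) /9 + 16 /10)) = -40851 * sqrt(879) /1225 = -988.69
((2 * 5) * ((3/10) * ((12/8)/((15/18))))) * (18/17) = 486/85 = 5.72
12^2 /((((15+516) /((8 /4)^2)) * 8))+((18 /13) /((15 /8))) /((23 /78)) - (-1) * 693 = 4719917 /6785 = 695.64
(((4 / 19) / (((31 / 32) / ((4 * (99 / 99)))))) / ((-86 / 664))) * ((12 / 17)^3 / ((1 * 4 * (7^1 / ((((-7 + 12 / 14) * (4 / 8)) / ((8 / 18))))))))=82612224 / 141794093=0.58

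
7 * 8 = 56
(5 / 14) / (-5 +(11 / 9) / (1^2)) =-45 / 476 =-0.09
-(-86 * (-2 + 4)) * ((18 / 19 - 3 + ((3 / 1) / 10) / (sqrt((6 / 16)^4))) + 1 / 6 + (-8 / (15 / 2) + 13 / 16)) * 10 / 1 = -1333 / 114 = -11.69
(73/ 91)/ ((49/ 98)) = 146/ 91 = 1.60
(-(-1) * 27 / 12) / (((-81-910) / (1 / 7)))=-9 / 27748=-0.00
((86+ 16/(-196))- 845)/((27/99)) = -409145/147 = -2783.30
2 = 2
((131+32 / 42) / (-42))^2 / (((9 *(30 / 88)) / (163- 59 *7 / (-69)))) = 196399125428 / 362318103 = 542.06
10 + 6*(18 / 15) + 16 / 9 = 18.98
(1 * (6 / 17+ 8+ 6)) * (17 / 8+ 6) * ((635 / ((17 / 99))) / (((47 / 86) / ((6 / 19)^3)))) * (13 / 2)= 161521.81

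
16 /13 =1.23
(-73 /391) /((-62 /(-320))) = -11680 /12121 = -0.96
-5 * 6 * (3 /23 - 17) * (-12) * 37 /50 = -516816 /115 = -4494.05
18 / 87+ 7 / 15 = 293 / 435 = 0.67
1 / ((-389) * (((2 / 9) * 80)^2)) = -81 / 9958400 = -0.00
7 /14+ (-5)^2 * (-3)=-149 /2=-74.50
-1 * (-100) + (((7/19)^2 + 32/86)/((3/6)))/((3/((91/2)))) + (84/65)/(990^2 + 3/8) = 912999956409901/7911331022985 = 115.40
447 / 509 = 0.88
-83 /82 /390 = -83 /31980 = -0.00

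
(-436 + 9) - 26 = -453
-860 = -860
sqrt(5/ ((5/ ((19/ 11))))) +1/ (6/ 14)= sqrt(209)/ 11 +7/ 3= 3.65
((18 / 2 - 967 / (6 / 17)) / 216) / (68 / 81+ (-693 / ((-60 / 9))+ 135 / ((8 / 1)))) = -81925 / 788386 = -0.10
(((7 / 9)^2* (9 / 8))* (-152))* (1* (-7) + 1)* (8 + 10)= 11172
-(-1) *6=6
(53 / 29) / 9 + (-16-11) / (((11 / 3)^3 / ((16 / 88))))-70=-267095635 / 3821301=-69.90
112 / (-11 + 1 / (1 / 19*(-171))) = -252 / 25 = -10.08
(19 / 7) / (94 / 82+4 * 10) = 779 / 11809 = 0.07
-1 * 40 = -40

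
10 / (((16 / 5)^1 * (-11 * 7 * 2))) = -25 / 1232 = -0.02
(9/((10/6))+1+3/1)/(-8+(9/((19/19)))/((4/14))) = 2/5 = 0.40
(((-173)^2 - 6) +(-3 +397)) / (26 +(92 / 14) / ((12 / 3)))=424438 / 387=1096.74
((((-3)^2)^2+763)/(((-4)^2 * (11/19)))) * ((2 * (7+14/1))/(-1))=-84189/22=-3826.77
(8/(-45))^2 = 64/2025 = 0.03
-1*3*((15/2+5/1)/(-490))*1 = 0.08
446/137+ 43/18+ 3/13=188345/32058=5.88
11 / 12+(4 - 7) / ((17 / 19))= -497 / 204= -2.44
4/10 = 2/5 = 0.40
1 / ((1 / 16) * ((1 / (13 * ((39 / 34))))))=4056 / 17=238.59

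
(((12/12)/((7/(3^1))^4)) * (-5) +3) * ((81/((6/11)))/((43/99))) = 99940797/103243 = 968.02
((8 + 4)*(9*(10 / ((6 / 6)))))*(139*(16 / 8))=300240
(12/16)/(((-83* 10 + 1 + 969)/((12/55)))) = 9/7700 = 0.00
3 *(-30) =-90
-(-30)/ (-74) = -15/ 37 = -0.41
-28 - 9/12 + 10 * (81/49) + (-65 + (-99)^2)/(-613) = -3376391/120148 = -28.10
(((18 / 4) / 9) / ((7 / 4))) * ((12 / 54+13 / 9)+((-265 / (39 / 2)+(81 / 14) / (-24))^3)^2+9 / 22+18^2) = 534804842332279529903775225683 / 267396985964241484775424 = 2000040.65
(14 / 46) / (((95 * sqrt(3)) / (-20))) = -28 * sqrt(3) / 1311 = -0.04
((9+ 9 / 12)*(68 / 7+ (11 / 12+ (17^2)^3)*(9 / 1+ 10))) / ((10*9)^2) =500806311239 / 907200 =552035.18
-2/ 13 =-0.15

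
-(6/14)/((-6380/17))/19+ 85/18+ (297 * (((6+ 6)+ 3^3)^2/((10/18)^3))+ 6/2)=2634537.91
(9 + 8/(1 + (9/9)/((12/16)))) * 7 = 87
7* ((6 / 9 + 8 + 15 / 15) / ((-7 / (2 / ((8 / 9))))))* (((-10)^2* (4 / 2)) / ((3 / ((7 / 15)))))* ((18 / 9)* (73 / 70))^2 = -309082 / 105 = -2943.64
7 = 7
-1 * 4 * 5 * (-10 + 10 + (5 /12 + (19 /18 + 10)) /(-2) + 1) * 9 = 852.50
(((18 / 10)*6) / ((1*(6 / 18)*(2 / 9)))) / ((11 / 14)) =185.56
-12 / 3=-4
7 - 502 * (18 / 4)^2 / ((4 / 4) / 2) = -20324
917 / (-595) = -131 / 85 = -1.54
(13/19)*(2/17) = 26/323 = 0.08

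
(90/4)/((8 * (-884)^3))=-45/11052913664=-0.00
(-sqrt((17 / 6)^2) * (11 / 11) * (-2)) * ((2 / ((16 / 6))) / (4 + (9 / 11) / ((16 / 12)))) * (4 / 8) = 187 / 406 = 0.46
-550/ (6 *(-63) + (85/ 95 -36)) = 10450/ 7849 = 1.33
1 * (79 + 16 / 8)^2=6561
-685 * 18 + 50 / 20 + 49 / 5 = -123177 / 10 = -12317.70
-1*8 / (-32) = 1 / 4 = 0.25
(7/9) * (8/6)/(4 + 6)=14/135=0.10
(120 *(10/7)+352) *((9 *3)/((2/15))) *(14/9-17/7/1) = -4534200/49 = -92534.69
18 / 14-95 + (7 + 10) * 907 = 107277 / 7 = 15325.29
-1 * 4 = -4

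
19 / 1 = 19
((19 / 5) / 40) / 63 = 19 / 12600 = 0.00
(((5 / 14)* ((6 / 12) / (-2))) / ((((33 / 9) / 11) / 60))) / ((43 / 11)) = -2475 / 602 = -4.11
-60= -60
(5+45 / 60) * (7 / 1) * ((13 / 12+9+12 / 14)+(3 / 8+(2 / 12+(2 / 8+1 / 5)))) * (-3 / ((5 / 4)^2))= -230529 / 250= -922.12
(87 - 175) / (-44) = 2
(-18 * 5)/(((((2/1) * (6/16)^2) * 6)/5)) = -800/3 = -266.67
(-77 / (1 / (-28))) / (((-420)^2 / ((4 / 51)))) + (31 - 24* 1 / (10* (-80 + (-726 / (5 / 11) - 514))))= 324798443 / 10476675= 31.00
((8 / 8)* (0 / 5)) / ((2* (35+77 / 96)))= 0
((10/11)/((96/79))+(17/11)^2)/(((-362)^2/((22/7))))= 18217/242169312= 0.00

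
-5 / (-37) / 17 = 5 / 629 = 0.01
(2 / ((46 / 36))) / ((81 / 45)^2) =100 / 207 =0.48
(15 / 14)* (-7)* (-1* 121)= 1815 / 2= 907.50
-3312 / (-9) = 368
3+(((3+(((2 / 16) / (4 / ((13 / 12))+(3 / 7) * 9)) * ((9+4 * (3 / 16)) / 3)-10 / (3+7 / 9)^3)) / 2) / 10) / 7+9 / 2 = 7.52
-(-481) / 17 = 481 / 17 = 28.29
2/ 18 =1/ 9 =0.11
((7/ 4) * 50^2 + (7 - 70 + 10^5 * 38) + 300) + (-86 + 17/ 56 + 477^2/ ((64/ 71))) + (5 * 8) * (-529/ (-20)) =1817983681/ 448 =4057999.29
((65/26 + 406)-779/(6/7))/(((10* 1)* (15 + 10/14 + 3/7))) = -10507/3390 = -3.10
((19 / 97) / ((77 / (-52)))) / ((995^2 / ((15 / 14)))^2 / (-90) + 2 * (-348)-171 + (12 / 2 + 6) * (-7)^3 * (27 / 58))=2320812 / 166444316624199691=0.00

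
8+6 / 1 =14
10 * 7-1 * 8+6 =68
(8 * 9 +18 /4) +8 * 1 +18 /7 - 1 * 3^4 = 85 /14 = 6.07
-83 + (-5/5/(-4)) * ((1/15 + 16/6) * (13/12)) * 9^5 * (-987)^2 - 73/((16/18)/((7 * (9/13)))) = 44286861043331/1040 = 42583520233.97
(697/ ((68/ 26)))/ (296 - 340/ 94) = 25051/ 27484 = 0.91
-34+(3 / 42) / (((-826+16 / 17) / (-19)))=-6676053 / 196364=-34.00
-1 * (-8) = 8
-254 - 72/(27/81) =-470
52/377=4/29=0.14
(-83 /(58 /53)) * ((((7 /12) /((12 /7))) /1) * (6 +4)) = -258.08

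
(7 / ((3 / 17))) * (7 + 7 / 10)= 9163 / 30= 305.43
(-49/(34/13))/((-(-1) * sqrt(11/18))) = -1911 * sqrt(22)/374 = -23.97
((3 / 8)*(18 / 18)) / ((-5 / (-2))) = 3 / 20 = 0.15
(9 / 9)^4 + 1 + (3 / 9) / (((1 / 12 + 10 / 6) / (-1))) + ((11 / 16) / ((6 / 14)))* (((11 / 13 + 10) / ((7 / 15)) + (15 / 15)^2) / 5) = 34897 / 3640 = 9.59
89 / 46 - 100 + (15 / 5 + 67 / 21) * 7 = -7553 / 138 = -54.73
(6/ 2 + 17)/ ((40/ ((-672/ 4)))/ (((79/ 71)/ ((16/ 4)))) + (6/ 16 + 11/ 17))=4512480/ 37481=120.39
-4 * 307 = -1228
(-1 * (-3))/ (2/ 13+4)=13/ 18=0.72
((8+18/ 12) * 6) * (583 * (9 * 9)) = 2691711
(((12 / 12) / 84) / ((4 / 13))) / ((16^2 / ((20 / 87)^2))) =325 / 40690944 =0.00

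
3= 3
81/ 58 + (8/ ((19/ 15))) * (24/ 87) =3459/ 1102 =3.14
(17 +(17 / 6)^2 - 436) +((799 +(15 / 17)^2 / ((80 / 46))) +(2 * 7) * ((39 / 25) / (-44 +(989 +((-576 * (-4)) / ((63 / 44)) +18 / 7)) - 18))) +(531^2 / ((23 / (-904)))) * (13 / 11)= -2356279502854067969 / 179911690200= -13096867.14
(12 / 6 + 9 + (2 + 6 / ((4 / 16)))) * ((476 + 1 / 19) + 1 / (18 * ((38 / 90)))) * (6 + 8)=4686605 / 19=246663.42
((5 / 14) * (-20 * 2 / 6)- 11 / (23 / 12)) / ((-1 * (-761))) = -3922 / 367563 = -0.01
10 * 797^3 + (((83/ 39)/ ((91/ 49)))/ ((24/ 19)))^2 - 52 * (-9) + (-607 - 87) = 749571985669972417/ 148060224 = 5062615504.82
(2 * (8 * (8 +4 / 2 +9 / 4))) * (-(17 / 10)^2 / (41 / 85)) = -240737 / 205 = -1174.33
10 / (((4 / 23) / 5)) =575 / 2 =287.50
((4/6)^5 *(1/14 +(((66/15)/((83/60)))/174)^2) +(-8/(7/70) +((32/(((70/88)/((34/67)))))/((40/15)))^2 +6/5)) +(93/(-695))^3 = -699542331033556594658443/34652717543713207971375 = -20.19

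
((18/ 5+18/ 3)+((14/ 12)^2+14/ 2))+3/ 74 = 119891/ 6660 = 18.00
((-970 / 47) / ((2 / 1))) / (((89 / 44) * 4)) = -5335 / 4183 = -1.28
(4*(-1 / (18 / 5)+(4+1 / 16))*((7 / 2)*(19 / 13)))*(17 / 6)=1232245 / 5616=219.42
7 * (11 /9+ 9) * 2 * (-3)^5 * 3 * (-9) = 938952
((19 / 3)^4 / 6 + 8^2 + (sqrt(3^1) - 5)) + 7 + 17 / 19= sqrt(3) + 3093805 / 9234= 336.78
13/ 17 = 0.76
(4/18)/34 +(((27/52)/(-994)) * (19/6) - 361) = -5709689395/15816528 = -361.00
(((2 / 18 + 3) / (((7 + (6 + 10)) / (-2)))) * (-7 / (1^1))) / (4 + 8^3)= 98 / 26703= 0.00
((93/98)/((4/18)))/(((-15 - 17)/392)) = -837/16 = -52.31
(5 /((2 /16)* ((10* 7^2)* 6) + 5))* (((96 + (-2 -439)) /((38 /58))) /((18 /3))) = -3335 /2831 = -1.18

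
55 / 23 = 2.39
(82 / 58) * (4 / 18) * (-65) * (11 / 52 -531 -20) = 1957135 / 174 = 11247.90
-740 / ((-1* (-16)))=-185 / 4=-46.25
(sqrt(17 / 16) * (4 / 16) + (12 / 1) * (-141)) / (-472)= 423 / 118 - sqrt(17) / 7552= 3.58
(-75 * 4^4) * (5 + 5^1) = -192000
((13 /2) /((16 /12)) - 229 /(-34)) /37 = 1579 /5032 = 0.31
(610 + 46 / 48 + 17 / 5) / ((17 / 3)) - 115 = -4477 / 680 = -6.58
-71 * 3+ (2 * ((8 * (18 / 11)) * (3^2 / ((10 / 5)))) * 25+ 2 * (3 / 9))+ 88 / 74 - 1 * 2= 3336151 / 1221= 2732.31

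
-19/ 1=-19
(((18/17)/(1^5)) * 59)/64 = 531/544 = 0.98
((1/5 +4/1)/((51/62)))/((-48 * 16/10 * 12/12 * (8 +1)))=-217/29376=-0.01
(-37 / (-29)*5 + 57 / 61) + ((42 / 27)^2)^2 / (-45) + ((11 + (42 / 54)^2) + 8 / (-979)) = 9602794320034 / 511320348495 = 18.78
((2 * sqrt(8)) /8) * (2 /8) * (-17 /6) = -17 * sqrt(2) /48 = -0.50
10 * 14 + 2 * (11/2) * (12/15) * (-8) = 348/5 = 69.60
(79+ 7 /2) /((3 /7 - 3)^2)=12.48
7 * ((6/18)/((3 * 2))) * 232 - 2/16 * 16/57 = 15422/171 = 90.19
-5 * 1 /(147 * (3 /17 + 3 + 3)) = -17 /3087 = -0.01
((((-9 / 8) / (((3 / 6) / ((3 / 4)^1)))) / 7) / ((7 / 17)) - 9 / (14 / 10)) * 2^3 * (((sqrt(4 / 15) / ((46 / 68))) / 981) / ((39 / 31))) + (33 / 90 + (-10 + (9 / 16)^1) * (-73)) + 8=697.27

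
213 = 213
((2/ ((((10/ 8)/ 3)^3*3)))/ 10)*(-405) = -46656/ 125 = -373.25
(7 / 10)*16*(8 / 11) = 448 / 55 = 8.15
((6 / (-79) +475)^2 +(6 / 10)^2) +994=35347029044 / 156025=226547.21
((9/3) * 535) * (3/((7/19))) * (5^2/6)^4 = 3970703125/1008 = 3939189.61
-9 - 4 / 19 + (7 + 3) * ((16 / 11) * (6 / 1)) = 16315 / 209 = 78.06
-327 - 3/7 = -2292/7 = -327.43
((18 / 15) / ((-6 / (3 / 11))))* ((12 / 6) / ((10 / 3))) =-9 / 275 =-0.03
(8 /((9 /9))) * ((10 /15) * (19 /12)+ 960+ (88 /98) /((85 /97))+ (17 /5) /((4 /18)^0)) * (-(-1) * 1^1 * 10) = 579056456 /7497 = 77238.42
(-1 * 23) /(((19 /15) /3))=-1035 /19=-54.47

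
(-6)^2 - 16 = 20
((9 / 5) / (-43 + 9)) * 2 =-9 / 85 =-0.11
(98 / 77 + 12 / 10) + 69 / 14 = 5699 / 770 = 7.40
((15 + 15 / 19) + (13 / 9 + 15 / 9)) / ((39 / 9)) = 4.36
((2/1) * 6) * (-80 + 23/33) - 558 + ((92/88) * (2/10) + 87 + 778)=-70887/110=-644.43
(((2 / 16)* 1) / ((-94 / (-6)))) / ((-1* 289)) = -3 / 108664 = -0.00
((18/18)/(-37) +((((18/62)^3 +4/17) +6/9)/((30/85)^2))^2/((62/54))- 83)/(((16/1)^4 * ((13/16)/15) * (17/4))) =-0.00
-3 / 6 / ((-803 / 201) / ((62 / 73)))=6231 / 58619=0.11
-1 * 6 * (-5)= 30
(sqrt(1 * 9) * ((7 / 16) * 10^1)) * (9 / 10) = 189 / 16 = 11.81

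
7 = 7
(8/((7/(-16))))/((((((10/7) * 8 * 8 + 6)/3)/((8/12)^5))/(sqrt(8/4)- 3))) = 2048/9207- 2048 * sqrt(2)/27621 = 0.12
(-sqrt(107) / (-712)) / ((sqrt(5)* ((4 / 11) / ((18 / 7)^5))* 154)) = 59049* sqrt(535) / 104707610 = 0.01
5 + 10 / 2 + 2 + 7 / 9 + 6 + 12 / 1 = 30.78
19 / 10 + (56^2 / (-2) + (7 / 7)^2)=-1565.10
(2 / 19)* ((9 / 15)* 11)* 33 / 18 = 121 / 95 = 1.27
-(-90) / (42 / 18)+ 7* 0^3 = 270 / 7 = 38.57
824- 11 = 813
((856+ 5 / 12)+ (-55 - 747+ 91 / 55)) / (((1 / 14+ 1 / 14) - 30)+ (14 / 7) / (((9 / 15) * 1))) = -2.11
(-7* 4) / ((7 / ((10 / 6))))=-20 / 3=-6.67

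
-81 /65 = -1.25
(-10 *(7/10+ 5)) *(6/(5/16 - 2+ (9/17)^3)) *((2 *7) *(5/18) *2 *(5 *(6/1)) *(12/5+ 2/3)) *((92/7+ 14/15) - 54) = -2304036954112/362961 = -6347891.24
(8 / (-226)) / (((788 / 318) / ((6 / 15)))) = -636 / 111305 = -0.01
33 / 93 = 11 / 31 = 0.35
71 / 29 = 2.45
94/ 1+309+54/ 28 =5669/ 14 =404.93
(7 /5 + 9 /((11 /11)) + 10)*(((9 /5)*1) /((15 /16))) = 4896 /125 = 39.17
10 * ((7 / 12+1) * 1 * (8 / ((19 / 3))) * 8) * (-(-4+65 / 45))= 3680 / 9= 408.89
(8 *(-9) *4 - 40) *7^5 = -5512696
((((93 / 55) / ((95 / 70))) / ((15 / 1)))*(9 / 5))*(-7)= -27342 / 26125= -1.05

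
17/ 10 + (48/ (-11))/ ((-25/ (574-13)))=4981/ 50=99.62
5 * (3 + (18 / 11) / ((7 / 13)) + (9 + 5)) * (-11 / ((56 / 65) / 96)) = -6017700 / 49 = -122810.20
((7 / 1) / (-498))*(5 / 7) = -5 / 498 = -0.01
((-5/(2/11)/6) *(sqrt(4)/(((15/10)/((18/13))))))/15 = -22/39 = -0.56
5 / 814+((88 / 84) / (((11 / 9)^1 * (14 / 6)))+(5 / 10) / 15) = 121699 / 299145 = 0.41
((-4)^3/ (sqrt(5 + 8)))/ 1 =-64 * sqrt(13)/ 13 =-17.75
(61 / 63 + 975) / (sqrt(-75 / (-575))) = 61486*sqrt(69) / 189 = 2702.33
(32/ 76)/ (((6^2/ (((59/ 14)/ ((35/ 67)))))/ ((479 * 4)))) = 7573948/ 41895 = 180.78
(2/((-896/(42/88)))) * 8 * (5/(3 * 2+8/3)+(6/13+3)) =-315/9152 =-0.03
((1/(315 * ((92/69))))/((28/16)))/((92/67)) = 67/67620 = 0.00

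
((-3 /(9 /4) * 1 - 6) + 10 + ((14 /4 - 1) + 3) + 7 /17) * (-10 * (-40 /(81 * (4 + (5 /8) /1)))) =1400000 /152847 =9.16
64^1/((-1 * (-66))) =32/33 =0.97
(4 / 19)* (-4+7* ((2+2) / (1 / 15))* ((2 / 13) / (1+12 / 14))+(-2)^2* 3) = 28928 / 3211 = 9.01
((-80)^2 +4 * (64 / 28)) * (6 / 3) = 89728 / 7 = 12818.29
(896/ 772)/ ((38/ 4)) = 448/ 3667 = 0.12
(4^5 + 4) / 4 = 257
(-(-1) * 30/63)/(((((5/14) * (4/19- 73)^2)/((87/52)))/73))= 764237/24864957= 0.03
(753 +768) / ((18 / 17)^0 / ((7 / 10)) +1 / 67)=713349 / 677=1053.69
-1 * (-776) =776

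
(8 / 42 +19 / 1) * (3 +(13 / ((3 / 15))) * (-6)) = -51987 / 7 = -7426.71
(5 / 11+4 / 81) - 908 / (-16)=204053 / 3564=57.25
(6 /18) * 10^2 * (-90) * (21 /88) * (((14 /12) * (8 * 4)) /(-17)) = 1572.19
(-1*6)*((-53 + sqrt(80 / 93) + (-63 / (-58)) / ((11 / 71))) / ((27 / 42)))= 410774 / 957-112*sqrt(465) / 279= 420.57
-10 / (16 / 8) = -5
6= 6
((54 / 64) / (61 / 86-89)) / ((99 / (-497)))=21371 / 445456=0.05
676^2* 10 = 4569760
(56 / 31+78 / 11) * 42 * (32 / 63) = 194176 / 1023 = 189.81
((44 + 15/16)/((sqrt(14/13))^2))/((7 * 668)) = 9347/1047424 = 0.01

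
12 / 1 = 12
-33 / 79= -0.42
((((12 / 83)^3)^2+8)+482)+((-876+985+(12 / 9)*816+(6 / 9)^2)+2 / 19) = 94345510994068963 / 55906803846099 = 1687.55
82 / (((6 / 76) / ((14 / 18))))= 807.85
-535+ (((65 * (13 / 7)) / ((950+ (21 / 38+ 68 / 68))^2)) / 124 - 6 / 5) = -760657881475112 / 1418608509885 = -536.20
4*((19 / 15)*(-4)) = -304 / 15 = -20.27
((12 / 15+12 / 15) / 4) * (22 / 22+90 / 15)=14 / 5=2.80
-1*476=-476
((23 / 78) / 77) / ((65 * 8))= 23 / 3123120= 0.00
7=7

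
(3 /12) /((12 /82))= 41 /24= 1.71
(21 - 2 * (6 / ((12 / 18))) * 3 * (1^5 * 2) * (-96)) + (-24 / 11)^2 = 1257645 / 121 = 10393.76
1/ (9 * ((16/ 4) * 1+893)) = 1/ 8073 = 0.00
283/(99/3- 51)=-283/18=-15.72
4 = 4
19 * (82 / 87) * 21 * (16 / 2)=87248 / 29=3008.55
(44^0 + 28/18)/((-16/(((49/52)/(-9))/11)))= 0.00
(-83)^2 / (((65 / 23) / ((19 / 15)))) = 3010493 / 975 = 3087.69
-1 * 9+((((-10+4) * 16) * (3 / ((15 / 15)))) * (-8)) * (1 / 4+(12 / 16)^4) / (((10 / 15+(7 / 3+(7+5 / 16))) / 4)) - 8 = 5381 / 11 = 489.18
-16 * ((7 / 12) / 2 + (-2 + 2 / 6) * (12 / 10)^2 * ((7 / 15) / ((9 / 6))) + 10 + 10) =-7818 / 25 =-312.72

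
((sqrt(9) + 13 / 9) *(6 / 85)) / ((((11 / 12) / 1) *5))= 64 / 935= 0.07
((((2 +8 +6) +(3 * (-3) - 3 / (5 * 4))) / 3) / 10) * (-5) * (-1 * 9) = 411 / 40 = 10.28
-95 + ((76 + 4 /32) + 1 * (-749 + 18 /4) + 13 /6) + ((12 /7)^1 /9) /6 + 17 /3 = -380777 /504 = -755.51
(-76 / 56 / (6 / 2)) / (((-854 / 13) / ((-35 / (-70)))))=247 / 71736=0.00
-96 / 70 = -1.37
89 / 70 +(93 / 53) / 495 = 31219 / 24486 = 1.27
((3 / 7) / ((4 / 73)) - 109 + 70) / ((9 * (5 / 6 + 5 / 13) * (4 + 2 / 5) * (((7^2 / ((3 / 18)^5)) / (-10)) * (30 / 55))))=6305 / 202704768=0.00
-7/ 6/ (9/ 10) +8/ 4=19/ 27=0.70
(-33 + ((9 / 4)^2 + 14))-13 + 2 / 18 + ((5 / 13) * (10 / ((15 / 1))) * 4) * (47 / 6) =-35179 / 1872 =-18.79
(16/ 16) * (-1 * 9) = -9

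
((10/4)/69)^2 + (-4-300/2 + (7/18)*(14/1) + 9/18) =-2819545/19044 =-148.05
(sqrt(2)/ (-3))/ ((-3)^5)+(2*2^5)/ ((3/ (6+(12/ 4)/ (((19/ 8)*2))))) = sqrt(2)/ 729+2688/ 19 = 141.48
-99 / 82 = -1.21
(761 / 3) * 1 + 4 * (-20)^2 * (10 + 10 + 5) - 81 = 120518 / 3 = 40172.67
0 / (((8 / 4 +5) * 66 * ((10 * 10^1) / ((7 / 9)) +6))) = 0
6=6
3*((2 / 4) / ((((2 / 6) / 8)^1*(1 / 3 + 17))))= 27 / 13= 2.08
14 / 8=7 / 4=1.75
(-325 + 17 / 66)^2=459373489 / 4356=105457.64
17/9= 1.89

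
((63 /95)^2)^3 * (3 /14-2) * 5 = -0.76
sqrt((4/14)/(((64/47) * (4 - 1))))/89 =sqrt(1974)/14952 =0.00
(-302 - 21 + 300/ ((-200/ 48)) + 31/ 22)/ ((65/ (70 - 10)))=-51954/ 143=-363.31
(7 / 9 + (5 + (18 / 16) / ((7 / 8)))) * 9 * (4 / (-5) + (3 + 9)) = 712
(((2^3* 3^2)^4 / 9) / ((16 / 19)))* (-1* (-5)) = 17729280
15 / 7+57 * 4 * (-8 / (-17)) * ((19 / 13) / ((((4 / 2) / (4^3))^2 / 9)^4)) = 1750033407448461610227 / 1547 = 1131243314446322954.25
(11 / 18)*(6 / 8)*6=11 / 4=2.75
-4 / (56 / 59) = -59 / 14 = -4.21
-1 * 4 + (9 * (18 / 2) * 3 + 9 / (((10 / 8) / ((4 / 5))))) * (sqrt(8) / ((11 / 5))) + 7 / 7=-3 + 12438 * sqrt(2) / 55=316.82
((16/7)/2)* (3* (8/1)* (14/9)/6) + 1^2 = 73/9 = 8.11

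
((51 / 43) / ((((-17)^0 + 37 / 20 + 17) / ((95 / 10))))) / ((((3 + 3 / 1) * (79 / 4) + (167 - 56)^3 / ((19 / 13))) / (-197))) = -24179780 / 202364806513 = -0.00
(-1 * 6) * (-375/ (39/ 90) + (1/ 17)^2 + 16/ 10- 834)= 191356914/ 18785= 10186.69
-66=-66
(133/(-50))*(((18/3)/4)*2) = -399/50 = -7.98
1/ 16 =0.06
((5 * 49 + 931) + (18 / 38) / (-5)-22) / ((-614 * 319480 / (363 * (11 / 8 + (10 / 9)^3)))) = -212478274679 / 36226961769600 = -0.01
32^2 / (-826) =-512 / 413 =-1.24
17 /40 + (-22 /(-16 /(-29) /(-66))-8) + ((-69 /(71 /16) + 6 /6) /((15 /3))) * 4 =7419601 /2840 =2612.54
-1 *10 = -10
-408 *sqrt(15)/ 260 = -102 *sqrt(15)/ 65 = -6.08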